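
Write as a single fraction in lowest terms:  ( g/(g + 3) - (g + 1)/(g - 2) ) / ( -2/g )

(6*g² + 3*g)/(2*g² + 2*g - 12)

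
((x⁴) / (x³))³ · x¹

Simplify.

Inside the bracket: x¹
Raise to the power 3: x³
Multiply by x¹: add exponents.

x⁴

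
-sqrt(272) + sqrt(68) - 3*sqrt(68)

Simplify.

-8*sqrt(17)

sqrt(272) = 4*sqrt(17); sqrt(68) = 2*sqrt(17); 3*sqrt(68) = 6*sqrt(17)
Combine: (-4 + 2 - 6)·sqrt(17) = -8*sqrt(17)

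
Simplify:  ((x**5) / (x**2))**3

Inside the bracket: x**3
Raise to the power 3: x**9

x**9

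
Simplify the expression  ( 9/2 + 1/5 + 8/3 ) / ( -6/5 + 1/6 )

Numerator: 9/2 + 1/5 + 8/3 = 221/30
Denominator: -6/5 + 1/6 = -31/30
Divide: (221/30) · (-30/31) = -221/31

-221/31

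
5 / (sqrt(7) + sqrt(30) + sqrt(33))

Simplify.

(-15*sqrt(770) + 10*sqrt(33) + 25*sqrt(30) + 140*sqrt(7))/412

Group as (sqrt(7) + sqrt(33)) + sqrt(30); multiply by (sqrt(7) + sqrt(33)) - sqrt(30), then rationalise the remaining surd.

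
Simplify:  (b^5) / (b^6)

Quotient: (b^-1)

1/b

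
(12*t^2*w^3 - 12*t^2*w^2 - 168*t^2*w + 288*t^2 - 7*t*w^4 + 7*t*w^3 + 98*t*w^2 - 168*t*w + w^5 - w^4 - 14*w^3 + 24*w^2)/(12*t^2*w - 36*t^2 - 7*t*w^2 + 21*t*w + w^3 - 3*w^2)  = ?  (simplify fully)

Factor: 12*t^2*w^3 - 12*t^2*w^2 - 168*t^2*w + 288*t^2 - 7*t*w^4 + 7*t*w^3 + 98*t*w^2 - 168*t*w + w^5 - w^4 - 14*w^3 + 24*w^2 = (w + 4)*(-3*t + w)*(-4*t + w)*(w - 3)*(w - 2);  12*t^2*w - 36*t^2 - 7*t*w^2 + 21*t*w + w^3 - 3*w^2 = (w - 3)*(-3*t + w)*(-4*t + w)
Cancel the common factors (-4*t + w), (-3*t + w), (w - 3).

w^2 + 2*w - 8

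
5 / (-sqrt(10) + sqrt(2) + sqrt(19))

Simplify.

Group as (sqrt(2) + sqrt(19)) - sqrt(10); multiply by (sqrt(2) + sqrt(19)) + sqrt(10), then rationalise the remaining surd.

(-55*sqrt(10) - 35*sqrt(19) + 135*sqrt(2) + 20*sqrt(95))/31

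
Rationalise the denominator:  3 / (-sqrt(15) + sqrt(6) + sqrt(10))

Group as (sqrt(6) + sqrt(10)) - sqrt(15); multiply by (sqrt(6) + sqrt(10)) + sqrt(15), then rationalise the remaining surd.

(-3*sqrt(15) + 33*sqrt(10) + 57*sqrt(6) + 180)/239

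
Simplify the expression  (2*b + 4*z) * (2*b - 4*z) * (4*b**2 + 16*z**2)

16*b**4 - 256*z**4

Telescope via difference of squares: ((2*b)+(4*z))((2*b)-(4*z)) = 4*b**2 - 16*z**2, then repeat with the next factor.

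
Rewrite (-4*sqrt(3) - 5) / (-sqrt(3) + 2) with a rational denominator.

Multiply numerator and denominator by sqrt(3) + 2.
Denominator becomes 1; numerator becomes -13*sqrt(3) - 22.

-13*sqrt(3) - 22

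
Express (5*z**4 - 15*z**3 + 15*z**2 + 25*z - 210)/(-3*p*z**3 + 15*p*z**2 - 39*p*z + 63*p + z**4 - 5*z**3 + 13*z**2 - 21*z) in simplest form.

Factor: 5*z**4 - 15*z**3 + 15*z**2 + 25*z - 210 = 5*(z + 2)*(z**2 - 2*z + 7)*(z - 3);  -3*p*z**3 + 15*p*z**2 - 39*p*z + 63*p + z**4 - 5*z**3 + 13*z**2 - 21*z = (z - 3)*(-3*p + z)*(z**2 - 2*z + 7)
Cancel the common factors (z**2 - 2*z + 7), (z - 3).

(5*z + 10)/(-3*p + z)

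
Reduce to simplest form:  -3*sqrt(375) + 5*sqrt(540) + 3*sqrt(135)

3*sqrt(375) = 15*sqrt(15); 5*sqrt(540) = 30*sqrt(15); 3*sqrt(135) = 9*sqrt(15)
Combine: (-15 + 30 + 9)·sqrt(15) = 24*sqrt(15)

24*sqrt(15)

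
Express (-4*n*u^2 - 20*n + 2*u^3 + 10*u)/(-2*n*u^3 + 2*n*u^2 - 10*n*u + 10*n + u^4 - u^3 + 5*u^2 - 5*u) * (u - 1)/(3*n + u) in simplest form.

Factor: -4*n*u^2 - 20*n + 2*u^3 + 10*u = 2*(u^2 + 5)*(-2*n + u);  -2*n*u^3 + 2*n*u^2 - 10*n*u + 10*n + u^4 - u^3 + 5*u^2 - 5*u = (-2*n + u)*(u^2 + 5)*(u - 1)
Cancel the common factors (u^2 + 5), (u - 1), (-2*n + u).

2/(3*n + u)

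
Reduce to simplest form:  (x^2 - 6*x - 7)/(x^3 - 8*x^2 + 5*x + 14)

1/(x - 2)

Factor: x^2 - 6*x - 7 = (x - 7)*(x + 1);  x^3 - 8*x^2 + 5*x + 14 = (x - 7)*(x + 1)*(x - 2)
Cancel the common factors (x + 1), (x - 7).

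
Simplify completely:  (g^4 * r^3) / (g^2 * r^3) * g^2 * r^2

Quotient: g^2
Multiply by g^2 * r^2: add exponents.

g^4*r^2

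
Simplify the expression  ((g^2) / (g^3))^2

g^(-2)

Inside the bracket: (g^-1)
Raise to the power 2: (g^-2)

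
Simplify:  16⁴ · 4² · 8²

2^26

16⁴ = 2^16; 4² = 2^4; 8² = 2^6
Combine exponents: 2^26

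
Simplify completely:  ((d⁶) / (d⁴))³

d⁶

Inside the bracket: d²
Raise to the power 3: d⁶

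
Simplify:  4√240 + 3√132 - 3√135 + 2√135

6*√33 + 13*√15

4√240 = 16*√15; 3√132 = 6*√33; 3√135 = 9*√15; 2√135 = 6*√15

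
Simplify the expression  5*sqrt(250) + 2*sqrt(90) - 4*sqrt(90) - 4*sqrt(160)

3*sqrt(10)

5*sqrt(250) = 25*sqrt(10); 2*sqrt(90) = 6*sqrt(10); 4*sqrt(90) = 12*sqrt(10); 4*sqrt(160) = 16*sqrt(10)
Combine: (25 + 6 - 12 - 16)·sqrt(10) = 3*sqrt(10)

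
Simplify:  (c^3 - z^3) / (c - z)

c^2 + c*z + z^2

Factor as (a-b)(a^2+ab+b^2) with a=c, b=z.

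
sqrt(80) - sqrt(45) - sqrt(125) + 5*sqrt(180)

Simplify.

sqrt(80) = 4*sqrt(5); sqrt(45) = 3*sqrt(5); sqrt(125) = 5*sqrt(5); 5*sqrt(180) = 30*sqrt(5)
Combine: (4 - 3 - 5 + 30)·sqrt(5) = 26*sqrt(5)

26*sqrt(5)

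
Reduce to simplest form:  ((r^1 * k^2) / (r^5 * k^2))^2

Inside the bracket: (r^-4)
Raise to the power 2: (r^-8)

r^(-8)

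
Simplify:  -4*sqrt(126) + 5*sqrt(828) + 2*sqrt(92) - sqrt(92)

4*sqrt(126) = 12*sqrt(14); 5*sqrt(828) = 30*sqrt(23); 2*sqrt(92) = 4*sqrt(23); sqrt(92) = 2*sqrt(23)

-12*sqrt(14) + 32*sqrt(23)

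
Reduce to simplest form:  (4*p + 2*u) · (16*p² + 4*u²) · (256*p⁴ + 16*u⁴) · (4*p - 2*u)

65536*p⁸ - 256*u⁸

Pair the conjugate factors: ((4*p)+(2*u))((4*p)-(2*u)) = 16*p² - 4*u², then repeat with the next factor.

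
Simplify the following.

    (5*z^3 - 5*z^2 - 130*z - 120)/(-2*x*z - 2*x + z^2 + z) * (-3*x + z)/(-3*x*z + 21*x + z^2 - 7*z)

(-5*z^2 + 10*z + 120)/(2*x*z - 14*x - z^2 + 7*z)

Factor: 5*z^3 - 5*z^2 - 130*z - 120 = 5*(z + 4)*(z + 1)*(z - 6);  -2*x*z - 2*x + z^2 + z = (z + 1)*(-2*x + z);  -3*x*z + 21*x + z^2 - 7*z = (-3*x + z)*(z - 7)
Cancel the common factors (z + 1), (-3*x + z).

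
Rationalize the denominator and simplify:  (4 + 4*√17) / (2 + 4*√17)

Multiply numerator and denominator by -4*√17 + 2.
Denominator becomes -268; numerator becomes -264 - 8*√17.

(2*√17 + 66)/67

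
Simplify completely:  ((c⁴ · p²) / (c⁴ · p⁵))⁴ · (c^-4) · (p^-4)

1/(c⁴*p^16)

Inside the bracket: (p^-3)
Raise to the power 4: (p^-12)
Multiply by (c^-4) · (p^-4): add exponents.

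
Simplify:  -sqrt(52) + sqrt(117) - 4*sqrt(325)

sqrt(52) = 2*sqrt(13); sqrt(117) = 3*sqrt(13); 4*sqrt(325) = 20*sqrt(13)
Combine: (-2 + 3 - 20)·sqrt(13) = -19*sqrt(13)

-19*sqrt(13)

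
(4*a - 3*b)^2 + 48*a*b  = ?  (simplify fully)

(4*a + 3*b)^2

Expanding gives 16*a^2 + 24*a*b + 9*b^2, a perfect square.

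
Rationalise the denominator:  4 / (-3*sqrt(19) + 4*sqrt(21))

(12*sqrt(19) + 16*sqrt(21))/165

Multiply numerator and denominator by 3*sqrt(19) + 4*sqrt(21).
Denominator becomes 165; numerator becomes 12*sqrt(19) + 16*sqrt(21).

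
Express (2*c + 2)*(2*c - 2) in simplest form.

4*c^2 - 4

Product of conjugates: (P+Q)(P-Q) = P^2 - Q^2.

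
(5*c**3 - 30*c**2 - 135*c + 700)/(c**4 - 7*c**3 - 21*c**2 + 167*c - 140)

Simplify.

Factor: 5*c**3 - 30*c**2 - 135*c + 700 = 5*(c + 5)*(c - 4)*(c - 7);  c**4 - 7*c**3 - 21*c**2 + 167*c - 140 = (c + 5)*(c - 7)*(c - 4)*(c - 1)
Cancel the common factors (c - 7), (c + 5), (c - 4).

5/(c - 1)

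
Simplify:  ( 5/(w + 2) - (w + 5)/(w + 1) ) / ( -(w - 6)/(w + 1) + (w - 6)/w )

(-w³ - 2*w² - 5*w)/(w² - 4*w - 12)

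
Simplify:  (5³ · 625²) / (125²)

5³ = 5^3; 625² = 5^8; 125² = 5^6
Combine exponents: 5^5

5^5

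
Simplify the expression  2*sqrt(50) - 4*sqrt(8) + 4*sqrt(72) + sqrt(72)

32*sqrt(2)

2*sqrt(50) = 10*sqrt(2); 4*sqrt(8) = 8*sqrt(2); 4*sqrt(72) = 24*sqrt(2); sqrt(72) = 6*sqrt(2)
Combine: (10 - 8 + 24 + 6)·sqrt(2) = 32*sqrt(2)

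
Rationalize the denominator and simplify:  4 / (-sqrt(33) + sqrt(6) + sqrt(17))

(10*sqrt(33) + 22*sqrt(17) + 44*sqrt(6) + 6*sqrt(374))/77

Group as (sqrt(6) + sqrt(17)) - sqrt(33); multiply by (sqrt(6) + sqrt(17)) + sqrt(33), then rationalise the remaining surd.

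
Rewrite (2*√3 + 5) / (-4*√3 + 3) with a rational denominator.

(-2*√3 - 3)/3

Multiply numerator and denominator by 3 + 4*√3.
Denominator becomes -39; numerator becomes 39 + 26*√3.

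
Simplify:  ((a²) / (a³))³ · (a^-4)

a^(-7)

Inside the bracket: (a^-1)
Raise to the power 3: (a^-3)
Multiply by (a^-4): add exponents.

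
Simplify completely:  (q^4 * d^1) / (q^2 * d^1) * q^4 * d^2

d^2*q^6

Quotient: q^2
Multiply by q^4 * d^2: add exponents.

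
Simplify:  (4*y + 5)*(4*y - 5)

16*y**2 - 25

Difference of squares with P = 4*y, Q = 5.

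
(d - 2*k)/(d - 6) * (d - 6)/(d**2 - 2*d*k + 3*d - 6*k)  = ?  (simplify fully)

Factor: d**2 - 2*d*k + 3*d - 6*k = (d - 2*k)*(d + 3)
Cancel the common factors (d - 2*k), (d - 6).

1/(d + 3)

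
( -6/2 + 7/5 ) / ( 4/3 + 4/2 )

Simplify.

Numerator: -6/2 + 7/5 = -8/5
Denominator: 4/3 + 4/2 = 10/3
Divide: (-8/5) · (3/10) = -12/25

-12/25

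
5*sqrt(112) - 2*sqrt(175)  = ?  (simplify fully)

10*sqrt(7)

5*sqrt(112) = 20*sqrt(7); 2*sqrt(175) = 10*sqrt(7)
Combine: (20 - 10)·sqrt(7) = 10*sqrt(7)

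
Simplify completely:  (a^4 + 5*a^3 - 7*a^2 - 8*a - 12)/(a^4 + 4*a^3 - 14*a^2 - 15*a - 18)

Factor: a^4 + 5*a^3 - 7*a^2 - 8*a - 12 = (a + 6)*(a^2 + a + 1)*(a - 2);  a^4 + 4*a^3 - 14*a^2 - 15*a - 18 = (a + 6)*(a - 3)*(a^2 + a + 1)
Cancel the common factors (a^2 + a + 1), (a + 6).

(a - 2)/(a - 3)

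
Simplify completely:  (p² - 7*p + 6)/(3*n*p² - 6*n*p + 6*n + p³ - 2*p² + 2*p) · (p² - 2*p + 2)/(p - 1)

(p - 6)/(3*n + p)

Factor: p² - 7*p + 6 = (p - 6)·(p - 1);  3*n*p² - 6*n*p + 6*n + p³ - 2*p² + 2*p = (p² - 2*p + 2)·(3*n + p)
Cancel the common factors (p² - 2*p + 2), (p - 1).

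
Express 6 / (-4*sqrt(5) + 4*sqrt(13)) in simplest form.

Multiply numerator and denominator by 4*sqrt(5) + 4*sqrt(13).
Denominator becomes 128; numerator becomes 24*sqrt(5) + 24*sqrt(13).

(3*sqrt(5) + 3*sqrt(13))/16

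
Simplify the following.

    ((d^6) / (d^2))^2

Inside the bracket: d^4
Raise to the power 2: d^8

d^8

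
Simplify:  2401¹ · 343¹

7^7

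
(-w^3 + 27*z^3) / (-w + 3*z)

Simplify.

w^2 + 3*w*z + 9*z^2

Apply the difference-of-cubes factorisation and cancel (-w + 3*z).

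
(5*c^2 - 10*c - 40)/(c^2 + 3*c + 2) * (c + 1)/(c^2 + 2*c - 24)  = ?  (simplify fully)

Factor: 5*c^2 - 10*c - 40 = 5*(c - 4)*(c + 2);  c^2 + 3*c + 2 = (c + 1)*(c + 2);  c^2 + 2*c - 24 = (c - 4)*(c + 6)
Cancel the common factors (c - 4), (c + 2), (c + 1).

5/(c + 6)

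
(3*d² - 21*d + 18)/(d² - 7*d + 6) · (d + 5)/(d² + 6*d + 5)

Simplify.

Factor: 3*d² - 21*d + 18 = 3·(d - 1)·(d - 6);  d² - 7*d + 6 = (d - 1)·(d - 6);  d² + 6*d + 5 = (d + 5)·(d + 1)
Cancel the common factors (d - 6), (d - 1), (d + 5).

3/(d + 1)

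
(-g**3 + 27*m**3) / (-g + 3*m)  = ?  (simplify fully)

g**2 + 3*g*m + 9*m**2

Apply the difference-of-cubes factorisation and cancel (-g + 3*m).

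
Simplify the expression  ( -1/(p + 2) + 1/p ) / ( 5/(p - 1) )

(2*p - 2)/(5*p² + 10*p)

Numerator: -1/(p + 2) + 1/p = 2/(p² + 2*p)
Denominator: 5/(p - 1) = 5/(p - 1)
Divide: (2/(p² + 2*p)) · (p/5 - 1/5) = (2*p - 2)/(5*p² + 10*p)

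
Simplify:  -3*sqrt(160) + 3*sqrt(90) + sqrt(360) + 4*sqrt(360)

27*sqrt(10)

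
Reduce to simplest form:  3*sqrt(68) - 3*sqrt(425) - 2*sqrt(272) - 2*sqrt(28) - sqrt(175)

3*sqrt(68) = 6*sqrt(17); 3*sqrt(425) = 15*sqrt(17); 2*sqrt(272) = 8*sqrt(17); 2*sqrt(28) = 4*sqrt(7); sqrt(175) = 5*sqrt(7)

-17*sqrt(17) - 9*sqrt(7)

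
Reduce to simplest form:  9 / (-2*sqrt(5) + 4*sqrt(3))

(9*sqrt(5) + 18*sqrt(3))/14

Multiply numerator and denominator by 2*sqrt(5) + 4*sqrt(3).
Denominator becomes 28; numerator becomes 18*sqrt(5) + 36*sqrt(3).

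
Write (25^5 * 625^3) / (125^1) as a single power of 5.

5^19

25^5 = 5^10; 625^3 = 5^12; 125^1 = 5^3
Combine exponents: 5^19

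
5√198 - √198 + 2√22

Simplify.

14*√22

5√198 = 15*√22; √198 = 3*√22; 2√22 = 2*√22
Combine: (15 - 3 + 2)·√22 = 14*√22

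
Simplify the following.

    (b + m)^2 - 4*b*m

(b - m)^2

Expanding gives b^2 - 2*b*m + m^2, a perfect square.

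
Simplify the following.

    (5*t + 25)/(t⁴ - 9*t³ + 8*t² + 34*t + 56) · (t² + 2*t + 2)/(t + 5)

5/(t² - 11*t + 28)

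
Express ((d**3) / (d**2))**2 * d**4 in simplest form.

Inside the bracket: d**1
Raise to the power 2: d**2
Multiply by d**4: add exponents.

d**6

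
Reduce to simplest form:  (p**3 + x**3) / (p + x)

p**2 - p*x + x**2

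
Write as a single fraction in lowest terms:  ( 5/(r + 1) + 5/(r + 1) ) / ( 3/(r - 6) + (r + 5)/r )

(10*r² - 60*r)/(r³ + 3*r² - 28*r - 30)

Numerator: 5/(r + 1) + 5/(r + 1) = 10/(r + 1)
Denominator: 3/(r - 6) + (r + 5)/r = (r² + 2*r - 30)/(r² - 6*r)
Divide: (10/(r + 1)) · ((r² - 6*r)/(r² + 2*r - 30)) = (10*r² - 60*r)/(r³ + 3*r² - 28*r - 30)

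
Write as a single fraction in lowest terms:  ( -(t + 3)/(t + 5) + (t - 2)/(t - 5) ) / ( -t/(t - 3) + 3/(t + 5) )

Numerator: -(t + 3)/(t + 5) + (t - 2)/(t - 5) = (5*t + 5)/(t^2 - 25)
Denominator: -t/(t - 3) + 3/(t + 5) = (-t^2 - 2*t - 9)/(t^2 + 2*t - 15)
Divide: ((5*t + 5)/(t^2 - 25)) · ((t^2 + 2*t - 15)/(-t^2 - 2*t - 9)) = (-5*t^2 + 10*t + 15)/(t^3 - 3*t^2 - t - 45)

(-5*t^2 + 10*t + 15)/(t^3 - 3*t^2 - t - 45)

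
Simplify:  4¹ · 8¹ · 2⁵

2^10

4¹ = 2^2; 8¹ = 2^3; 2⁵ = 2^5
Combine exponents: 2^10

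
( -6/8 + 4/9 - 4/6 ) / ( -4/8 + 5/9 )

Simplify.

-35/2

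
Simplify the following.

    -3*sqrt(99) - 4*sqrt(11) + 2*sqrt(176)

3*sqrt(99) = 9*sqrt(11); 4*sqrt(11) = 4*sqrt(11); 2*sqrt(176) = 8*sqrt(11)
Combine: (-9 - 4 + 8)·sqrt(11) = -5*sqrt(11)

-5*sqrt(11)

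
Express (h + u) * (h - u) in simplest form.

Telescope via difference of squares: (h+u)(h-u) = h^2 - u^2.

h^2 - u^2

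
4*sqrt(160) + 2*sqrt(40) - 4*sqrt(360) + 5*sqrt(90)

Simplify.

11*sqrt(10)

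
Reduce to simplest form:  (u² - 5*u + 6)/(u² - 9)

Factor: u² - 5*u + 6 = (u - 2)·(u - 3);  u² - 9 = (u - 3)·(u + 3)
Cancel the common factor (u - 3).

(u - 2)/(u + 3)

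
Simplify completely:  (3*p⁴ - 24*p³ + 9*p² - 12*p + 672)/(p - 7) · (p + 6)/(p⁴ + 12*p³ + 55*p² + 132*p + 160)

Factor: 3*p⁴ - 24*p³ + 9*p² - 12*p + 672 = 3·(p - 4)·(p - 7)·(p² + 3*p + 8);  p⁴ + 12*p³ + 55*p² + 132*p + 160 = (p² + 3*p + 8)·(p + 4)·(p + 5)
Cancel the common factors (p² + 3*p + 8), (p - 7).

(3*p² + 6*p - 72)/(p² + 9*p + 20)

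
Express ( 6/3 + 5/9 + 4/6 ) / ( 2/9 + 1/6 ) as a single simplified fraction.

Numerator: 6/3 + 5/9 + 4/6 = 29/9
Denominator: 2/9 + 1/6 = 7/18
Divide: (29/9) · (18/7) = 58/7

58/7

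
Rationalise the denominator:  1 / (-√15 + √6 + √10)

Group as (√6 + √10) - √15; multiply by (√6 + √10) + √15, then rationalise the remaining surd.

(-√15 + 11*√10 + 19*√6 + 60)/239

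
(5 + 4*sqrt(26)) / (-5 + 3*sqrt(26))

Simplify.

Multiply numerator and denominator by -3*sqrt(26) - 5.
Denominator becomes -209; numerator becomes -337 - 35*sqrt(26).

(35*sqrt(26) + 337)/209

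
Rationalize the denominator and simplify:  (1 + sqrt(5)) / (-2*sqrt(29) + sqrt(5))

Multiply numerator and denominator by sqrt(5) + 2*sqrt(29).
Denominator becomes -111; numerator becomes sqrt(5) + 5 + 2*sqrt(29) + 2*sqrt(145).

(-2*sqrt(145) - 2*sqrt(29) - 5 - sqrt(5))/111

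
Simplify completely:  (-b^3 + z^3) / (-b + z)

b^2 + b*z + z^2

Apply the difference-of-cubes factorisation and cancel (-b + z).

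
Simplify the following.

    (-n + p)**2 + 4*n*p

Expanding gives n**2 + 2*n*p + p**2, a perfect square.

(n + p)**2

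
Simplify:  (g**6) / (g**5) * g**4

Quotient: g**1
Multiply by g**4: add exponents.

g**5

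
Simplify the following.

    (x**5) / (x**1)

x**4

Quotient: x**4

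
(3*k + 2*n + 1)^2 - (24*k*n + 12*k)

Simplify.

(-3*k + 2*n + 1)^2

After expansion: 9*k^2 - 12*k*n - 6*k + 4*n^2 + 4*n + 1 — a perfect-square trinomial.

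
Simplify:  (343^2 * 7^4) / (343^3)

7^1

343^2 = 7^6; 7^4 = 7^4; 343^3 = 7^9
Combine exponents: 7^1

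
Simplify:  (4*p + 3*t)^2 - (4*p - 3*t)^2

48*p*t

Write as f((4*p),(3*t)) - f((4*p),-(3*t)) and expand.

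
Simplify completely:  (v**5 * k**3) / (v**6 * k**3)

Quotient: (v**-1)

1/v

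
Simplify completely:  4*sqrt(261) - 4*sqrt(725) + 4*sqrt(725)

4*sqrt(261) = 12*sqrt(29); 4*sqrt(725) = 20*sqrt(29); 4*sqrt(725) = 20*sqrt(29)
Combine: (12 - 20 + 20)·sqrt(29) = 12*sqrt(29)

12*sqrt(29)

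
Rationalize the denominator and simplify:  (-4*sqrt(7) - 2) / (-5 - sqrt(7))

-1 + sqrt(7)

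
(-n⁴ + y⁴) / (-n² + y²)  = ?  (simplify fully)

n² + y²

-n⁴ + y⁴ factors as (-n + y)*(n + y)*(n² + y²).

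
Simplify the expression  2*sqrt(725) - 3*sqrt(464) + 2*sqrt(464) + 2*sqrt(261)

2*sqrt(725) = 10*sqrt(29); 3*sqrt(464) = 12*sqrt(29); 2*sqrt(464) = 8*sqrt(29); 2*sqrt(261) = 6*sqrt(29)
Combine: (10 - 12 + 8 + 6)·sqrt(29) = 12*sqrt(29)

12*sqrt(29)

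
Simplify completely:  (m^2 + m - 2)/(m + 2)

Factor: m^2 + m - 2 = (m - 1)*(m + 2)
Cancel the common factor (m + 2).

m - 1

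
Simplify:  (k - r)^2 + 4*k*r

(k + r)^2

Expand the square and combine the 4*k*r term.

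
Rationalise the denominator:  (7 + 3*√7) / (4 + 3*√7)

(9*√7 + 35)/47

Multiply numerator and denominator by -3*√7 + 4.
Denominator becomes -47; numerator becomes -35 - 9*√7.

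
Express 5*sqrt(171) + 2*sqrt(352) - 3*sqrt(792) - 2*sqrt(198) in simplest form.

-16*sqrt(22) + 15*sqrt(19)

5*sqrt(171) = 15*sqrt(19); 2*sqrt(352) = 8*sqrt(22); 3*sqrt(792) = 18*sqrt(22); 2*sqrt(198) = 6*sqrt(22)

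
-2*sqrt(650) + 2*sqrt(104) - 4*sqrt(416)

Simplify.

2*sqrt(650) = 10*sqrt(26); 2*sqrt(104) = 4*sqrt(26); 4*sqrt(416) = 16*sqrt(26)
Combine: (-10 + 4 - 16)·sqrt(26) = -22*sqrt(26)

-22*sqrt(26)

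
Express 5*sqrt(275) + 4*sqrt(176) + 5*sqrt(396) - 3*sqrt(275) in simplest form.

5*sqrt(275) = 25*sqrt(11); 4*sqrt(176) = 16*sqrt(11); 5*sqrt(396) = 30*sqrt(11); 3*sqrt(275) = 15*sqrt(11)
Combine: (25 + 16 + 30 - 15)·sqrt(11) = 56*sqrt(11)

56*sqrt(11)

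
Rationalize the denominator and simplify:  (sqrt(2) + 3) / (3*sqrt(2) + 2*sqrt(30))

Multiply numerator and denominator by -2*sqrt(30) + 3*sqrt(2).
Denominator becomes -102; numerator becomes -6*sqrt(30) - 4*sqrt(15) + 6 + 9*sqrt(2).

(-9*sqrt(2) - 6 + 4*sqrt(15) + 6*sqrt(30))/102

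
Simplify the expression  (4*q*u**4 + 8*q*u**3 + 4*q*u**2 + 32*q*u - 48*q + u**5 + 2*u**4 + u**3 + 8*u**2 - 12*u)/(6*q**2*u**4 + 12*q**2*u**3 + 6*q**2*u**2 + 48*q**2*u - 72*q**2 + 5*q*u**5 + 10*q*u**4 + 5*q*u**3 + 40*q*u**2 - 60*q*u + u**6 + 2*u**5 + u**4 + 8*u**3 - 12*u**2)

Factor: 4*q*u**4 + 8*q*u**3 + 4*q*u**2 + 32*q*u - 48*q + u**5 + 2*u**4 + u**3 + 8*u**2 - 12*u = (u + 3)*(4*q + u)*(u - 1)*(u**2 + 4);  6*q**2*u**4 + 12*q**2*u**3 + 6*q**2*u**2 + 48*q**2*u - 72*q**2 + 5*q*u**5 + 10*q*u**4 + 5*q*u**3 + 40*q*u**2 - 60*q*u + u**6 + 2*u**5 + u**4 + 8*u**3 - 12*u**2 = (3*q + u)*(u**2 + 4)*(2*q + u)*(u - 1)*(u + 3)
Cancel the common factors (u**2 + 4), (u - 1), (u + 3).

(4*q + u)/(6*q**2 + 5*q*u + u**2)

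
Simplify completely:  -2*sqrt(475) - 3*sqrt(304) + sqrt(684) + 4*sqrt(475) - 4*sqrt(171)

2*sqrt(475) = 10*sqrt(19); 3*sqrt(304) = 12*sqrt(19); sqrt(684) = 6*sqrt(19); 4*sqrt(475) = 20*sqrt(19); 4*sqrt(171) = 12*sqrt(19)
Combine: (-10 - 12 + 6 + 20 - 12)·sqrt(19) = -8*sqrt(19)

-8*sqrt(19)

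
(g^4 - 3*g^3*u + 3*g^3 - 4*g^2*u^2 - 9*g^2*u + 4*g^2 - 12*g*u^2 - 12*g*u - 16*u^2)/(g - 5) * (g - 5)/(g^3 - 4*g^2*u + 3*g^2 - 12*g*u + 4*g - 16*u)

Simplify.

g + u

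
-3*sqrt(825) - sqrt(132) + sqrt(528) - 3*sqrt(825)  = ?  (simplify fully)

-28*sqrt(33)

3*sqrt(825) = 15*sqrt(33); sqrt(132) = 2*sqrt(33); sqrt(528) = 4*sqrt(33); 3*sqrt(825) = 15*sqrt(33)
Combine: (-15 - 2 + 4 - 15)·sqrt(33) = -28*sqrt(33)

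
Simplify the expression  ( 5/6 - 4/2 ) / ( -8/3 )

Numerator: 5/6 - 4/2 = -7/6
Denominator: -8/3 = -8/3
Divide: (-7/6) · (-3/8) = 7/16

7/16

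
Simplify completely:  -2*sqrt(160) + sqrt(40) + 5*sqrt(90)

9*sqrt(10)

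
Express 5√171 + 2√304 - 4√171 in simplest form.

5√171 = 15*√19; 2√304 = 8*√19; 4√171 = 12*√19
Combine: (15 + 8 - 12)·√19 = 11*√19

11*√19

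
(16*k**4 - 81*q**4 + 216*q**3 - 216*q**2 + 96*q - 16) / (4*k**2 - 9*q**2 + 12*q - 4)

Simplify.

4*k**2 + 9*q**2 - 12*q + 4

Difference of fourth powers: factor out (4*k**2 - (3*q - 2)**2).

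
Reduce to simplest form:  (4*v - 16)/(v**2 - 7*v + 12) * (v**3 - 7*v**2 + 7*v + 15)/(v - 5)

Factor: 4*v - 16 = 4*(v - 4);  v**2 - 7*v + 12 = (v - 3)*(v - 4);  v**3 - 7*v**2 + 7*v + 15 = (v + 1)*(v - 3)*(v - 5)
Cancel the common factors (v - 5), (v - 3), (v - 4).

4*v + 4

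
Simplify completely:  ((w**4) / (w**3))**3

Inside the bracket: w**1
Raise to the power 3: w**3

w**3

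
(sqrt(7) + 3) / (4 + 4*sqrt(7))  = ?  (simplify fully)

Multiply numerator and denominator by -4*sqrt(7) + 4.
Denominator becomes -96; numerator becomes -8*sqrt(7) - 16.

(2 + sqrt(7))/12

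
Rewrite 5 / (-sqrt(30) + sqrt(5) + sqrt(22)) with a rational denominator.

(15*sqrt(30) + 65*sqrt(22) + 235*sqrt(5) + 100*sqrt(33))/431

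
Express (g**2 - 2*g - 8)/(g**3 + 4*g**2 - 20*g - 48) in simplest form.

1/(g + 6)

Factor: g**2 - 2*g - 8 = (g + 2)*(g - 4);  g**3 + 4*g**2 - 20*g - 48 = (g + 2)*(g + 6)*(g - 4)
Cancel the common factors (g - 4), (g + 2).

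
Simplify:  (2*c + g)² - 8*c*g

(2*c - g)²

Expanding gives 4*c² - 4*c*g + g², a perfect square.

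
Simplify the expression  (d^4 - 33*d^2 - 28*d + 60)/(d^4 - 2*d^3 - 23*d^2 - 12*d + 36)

(d + 5)/(d + 3)

Factor: d^4 - 33*d^2 - 28*d + 60 = (d - 6)*(d + 5)*(d - 1)*(d + 2);  d^4 - 2*d^3 - 23*d^2 - 12*d + 36 = (d + 3)*(d - 1)*(d - 6)*(d + 2)
Cancel the common factors (d + 2), (d - 1), (d - 6).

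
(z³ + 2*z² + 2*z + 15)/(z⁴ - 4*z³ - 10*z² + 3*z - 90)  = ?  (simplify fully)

1/(z - 6)

Factor: z³ + 2*z² + 2*z + 15 = (z + 3)·(z² - z + 5);  z⁴ - 4*z³ - 10*z² + 3*z - 90 = (z² - z + 5)·(z - 6)·(z + 3)
Cancel the common factors (z² - z + 5), (z + 3).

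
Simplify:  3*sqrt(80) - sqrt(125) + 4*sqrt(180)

3*sqrt(80) = 12*sqrt(5); sqrt(125) = 5*sqrt(5); 4*sqrt(180) = 24*sqrt(5)
Combine: (12 - 5 + 24)·sqrt(5) = 31*sqrt(5)

31*sqrt(5)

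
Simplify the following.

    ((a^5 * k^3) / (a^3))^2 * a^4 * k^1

a^8*k^7

Inside the bracket: a^2 * k^3
Raise to the power 2: a^4 * k^6
Multiply by a^4 * k^1: add exponents.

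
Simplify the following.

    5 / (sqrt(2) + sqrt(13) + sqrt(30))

Group as (sqrt(13) + sqrt(30)) + sqrt(2); multiply by (sqrt(13) + sqrt(30)) - sqrt(2), then rationalise the remaining surd.

(-95*sqrt(13) - 205*sqrt(2) + 20*sqrt(195) + 75*sqrt(30))/121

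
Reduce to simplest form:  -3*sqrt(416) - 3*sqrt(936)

-30*sqrt(26)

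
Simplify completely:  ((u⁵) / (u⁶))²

Inside the bracket: (u^-1)
Raise to the power 2: (u^-2)

u^(-2)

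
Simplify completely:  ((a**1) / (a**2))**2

Inside the bracket: (a**-1)
Raise to the power 2: (a**-2)

a**(-2)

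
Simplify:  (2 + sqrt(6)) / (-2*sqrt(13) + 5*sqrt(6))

(2*sqrt(13) + sqrt(78) + 5*sqrt(6) + 15)/49

Multiply numerator and denominator by 2*sqrt(13) + 5*sqrt(6).
Denominator becomes 98; numerator becomes 4*sqrt(13) + 2*sqrt(78) + 10*sqrt(6) + 30.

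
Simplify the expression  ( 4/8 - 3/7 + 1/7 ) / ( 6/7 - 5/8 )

Numerator: 4/8 - 3/7 + 1/7 = 3/14
Denominator: 6/7 - 5/8 = 13/56
Divide: (3/14) · (56/13) = 12/13

12/13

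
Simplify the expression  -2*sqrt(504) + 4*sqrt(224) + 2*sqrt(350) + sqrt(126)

17*sqrt(14)

2*sqrt(504) = 12*sqrt(14); 4*sqrt(224) = 16*sqrt(14); 2*sqrt(350) = 10*sqrt(14); sqrt(126) = 3*sqrt(14)
Combine: (-12 + 16 + 10 + 3)·sqrt(14) = 17*sqrt(14)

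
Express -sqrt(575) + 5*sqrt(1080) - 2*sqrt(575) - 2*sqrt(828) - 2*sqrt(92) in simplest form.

sqrt(575) = 5*sqrt(23); 5*sqrt(1080) = 30*sqrt(30); 2*sqrt(575) = 10*sqrt(23); 2*sqrt(828) = 12*sqrt(23); 2*sqrt(92) = 4*sqrt(23)

-31*sqrt(23) + 30*sqrt(30)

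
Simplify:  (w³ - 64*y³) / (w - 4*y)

Apply the difference-of-cubes factorisation and cancel (w - 4*y).

w² + 4*w*y + 16*y²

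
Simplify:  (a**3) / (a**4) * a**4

a**3

Quotient: (a**-1)
Multiply by a**4: add exponents.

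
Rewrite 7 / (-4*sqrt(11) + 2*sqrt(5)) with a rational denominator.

(-14*sqrt(11) - 7*sqrt(5))/78

Multiply numerator and denominator by 2*sqrt(5) + 4*sqrt(11).
Denominator becomes -156; numerator becomes 14*sqrt(5) + 28*sqrt(11).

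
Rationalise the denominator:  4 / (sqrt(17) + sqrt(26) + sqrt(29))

Group as (sqrt(17) + sqrt(26)) + sqrt(29); multiply by (sqrt(17) + sqrt(26)) - sqrt(29), then rationalise the remaining surd.

(-2*sqrt(12818) + 14*sqrt(29) + 20*sqrt(26) + 38*sqrt(17))/393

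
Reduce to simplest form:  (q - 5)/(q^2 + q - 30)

1/(q + 6)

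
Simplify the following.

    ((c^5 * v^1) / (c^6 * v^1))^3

Inside the bracket: (c^-1)
Raise to the power 3: (c^-3)

c^(-3)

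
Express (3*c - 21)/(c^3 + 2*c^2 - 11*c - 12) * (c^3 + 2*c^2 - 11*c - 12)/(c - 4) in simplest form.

Factor: 3*c - 21 = 3*(c - 7);  c^3 + 2*c^2 - 11*c - 12 = (c - 3)*(c + 4)*(c + 1);  c^3 + 2*c^2 - 11*c - 12 = (c + 1)*(c - 3)*(c + 4)
Cancel the common factors (c - 3), (c + 4), (c + 1).

(3*c - 21)/(c - 4)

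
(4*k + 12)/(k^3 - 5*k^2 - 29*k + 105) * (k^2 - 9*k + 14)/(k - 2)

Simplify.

(4*k + 12)/(k^2 + 2*k - 15)

Factor: 4*k + 12 = 4*(k + 3);  k^3 - 5*k^2 - 29*k + 105 = (k - 3)*(k - 7)*(k + 5);  k^2 - 9*k + 14 = (k - 2)*(k - 7)
Cancel the common factors (k - 7), (k - 2).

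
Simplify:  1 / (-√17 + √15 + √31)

(-29*√17 + √31 + 33*√15 + 2*√7905)/1019

Group as (√15 + √31) - √17; multiply by (√15 + √31) + √17, then rationalise the remaining surd.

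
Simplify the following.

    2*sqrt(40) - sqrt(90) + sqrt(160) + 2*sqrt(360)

2*sqrt(40) = 4*sqrt(10); sqrt(90) = 3*sqrt(10); sqrt(160) = 4*sqrt(10); 2*sqrt(360) = 12*sqrt(10)
Combine: (4 - 3 + 4 + 12)·sqrt(10) = 17*sqrt(10)

17*sqrt(10)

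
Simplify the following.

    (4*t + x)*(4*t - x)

16*t^2 - x^2

Difference of squares with P = 4*t, Q = x.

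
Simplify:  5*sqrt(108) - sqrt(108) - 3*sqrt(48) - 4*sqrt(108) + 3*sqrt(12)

-6*sqrt(3)

5*sqrt(108) = 30*sqrt(3); sqrt(108) = 6*sqrt(3); 3*sqrt(48) = 12*sqrt(3); 4*sqrt(108) = 24*sqrt(3); 3*sqrt(12) = 6*sqrt(3)
Combine: (30 - 6 - 12 - 24 + 6)·sqrt(3) = -6*sqrt(3)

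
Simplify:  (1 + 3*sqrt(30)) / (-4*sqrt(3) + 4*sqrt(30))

(sqrt(3) + sqrt(30) + 9*sqrt(10) + 90)/108

Multiply numerator and denominator by 4*sqrt(3) + 4*sqrt(30).
Denominator becomes 432; numerator becomes 4*sqrt(3) + 4*sqrt(30) + 36*sqrt(10) + 360.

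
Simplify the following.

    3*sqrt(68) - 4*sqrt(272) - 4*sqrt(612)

-34*sqrt(17)

3*sqrt(68) = 6*sqrt(17); 4*sqrt(272) = 16*sqrt(17); 4*sqrt(612) = 24*sqrt(17)
Combine: (6 - 16 - 24)·sqrt(17) = -34*sqrt(17)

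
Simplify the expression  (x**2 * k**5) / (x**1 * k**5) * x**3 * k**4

k**4*x**4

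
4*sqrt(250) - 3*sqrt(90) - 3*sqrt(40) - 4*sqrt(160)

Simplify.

4*sqrt(250) = 20*sqrt(10); 3*sqrt(90) = 9*sqrt(10); 3*sqrt(40) = 6*sqrt(10); 4*sqrt(160) = 16*sqrt(10)
Combine: (20 - 9 - 6 - 16)·sqrt(10) = -11*sqrt(10)

-11*sqrt(10)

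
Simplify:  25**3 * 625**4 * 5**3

25**3 = 5**6; 625**4 = 5**16; 5**3 = 5**3
Combine exponents: 5**25

5**25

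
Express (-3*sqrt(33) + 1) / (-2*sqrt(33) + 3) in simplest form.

(7*sqrt(33) + 195)/123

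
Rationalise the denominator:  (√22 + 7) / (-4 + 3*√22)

(94 + 25*√22)/182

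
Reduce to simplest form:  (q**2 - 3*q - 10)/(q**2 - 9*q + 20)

(q + 2)/(q - 4)

Factor: q**2 - 3*q - 10 = (q + 2)*(q - 5);  q**2 - 9*q + 20 = (q - 4)*(q - 5)
Cancel the common factor (q - 5).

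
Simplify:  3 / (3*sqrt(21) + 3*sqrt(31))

Multiply numerator and denominator by -3*sqrt(21) + 3*sqrt(31).
Denominator becomes 90; numerator becomes -9*sqrt(21) + 9*sqrt(31).

(-sqrt(21) + sqrt(31))/10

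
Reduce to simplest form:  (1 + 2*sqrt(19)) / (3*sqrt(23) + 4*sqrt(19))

Multiply numerator and denominator by -3*sqrt(23) + 4*sqrt(19).
Denominator becomes 97; numerator becomes -6*sqrt(437) - 3*sqrt(23) + 4*sqrt(19) + 152.

(-6*sqrt(437) - 3*sqrt(23) + 4*sqrt(19) + 152)/97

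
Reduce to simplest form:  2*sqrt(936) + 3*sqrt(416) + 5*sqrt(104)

34*sqrt(26)

2*sqrt(936) = 12*sqrt(26); 3*sqrt(416) = 12*sqrt(26); 5*sqrt(104) = 10*sqrt(26)
Combine: (12 + 12 + 10)·sqrt(26) = 34*sqrt(26)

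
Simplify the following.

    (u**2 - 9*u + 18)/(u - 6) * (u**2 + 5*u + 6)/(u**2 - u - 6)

u + 3

Factor: u**2 - 9*u + 18 = (u - 3)*(u - 6);  u**2 + 5*u + 6 = (u + 3)*(u + 2);  u**2 - u - 6 = (u - 3)*(u + 2)
Cancel the common factors (u + 2), (u - 3), (u - 6).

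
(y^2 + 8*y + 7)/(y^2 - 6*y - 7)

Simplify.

Factor: y^2 + 8*y + 7 = (y + 7)*(y + 1);  y^2 - 6*y - 7 = (y - 7)*(y + 1)
Cancel the common factor (y + 1).

(y + 7)/(y - 7)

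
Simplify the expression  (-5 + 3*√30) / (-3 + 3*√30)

(-2*√30 + 85)/87

Multiply numerator and denominator by -3*√30 - 3.
Denominator becomes -261; numerator becomes -255 + 6*√30.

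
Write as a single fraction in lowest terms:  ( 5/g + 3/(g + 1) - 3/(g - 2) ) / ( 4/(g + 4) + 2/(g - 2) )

Numerator: 5/g + 3/(g + 1) - 3/(g - 2) = (5*g² - 14*g - 10)/(g³ - g² - 2*g)
Denominator: 4/(g + 4) + 2/(g - 2) = 6*g/(g² + 2*g - 8)
Divide: ((5*g² - 14*g - 10)/(g³ - g² - 2*g)) · ((g² + 2*g - 8)/(6*g)) = (5*g³ + 6*g² - 66*g - 40)/(6*g³ + 6*g²)

(5*g³ + 6*g² - 66*g - 40)/(6*g³ + 6*g²)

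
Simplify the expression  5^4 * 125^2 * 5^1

5^11

5^4 = 5^4; 125^2 = 5^6; 5^1 = 5^1
Combine exponents: 5^11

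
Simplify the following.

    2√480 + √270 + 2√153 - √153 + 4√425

11*√30 + 23*√17

2√480 = 8*√30; √270 = 3*√30; 2√153 = 6*√17; √153 = 3*√17; 4√425 = 20*√17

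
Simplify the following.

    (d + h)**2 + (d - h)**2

2*d**2 + 2*h**2

Only the even-power cross terms survive.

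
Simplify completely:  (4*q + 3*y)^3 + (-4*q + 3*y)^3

288*q^2*y + 54*y^3

Only the even-power cross terms survive.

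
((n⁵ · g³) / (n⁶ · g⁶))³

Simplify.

Inside the bracket: (n^-1) · (g^-3)
Raise to the power 3: (n^-3) · (g^-9)

1/(g⁹*n³)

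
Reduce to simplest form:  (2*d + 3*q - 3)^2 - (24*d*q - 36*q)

(-2*d + 3*q + 3)^2

Expand the square and combine the (24*d*q - 36*q) term.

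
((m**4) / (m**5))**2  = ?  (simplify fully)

m**(-2)

Inside the bracket: (m**-1)
Raise to the power 2: (m**-2)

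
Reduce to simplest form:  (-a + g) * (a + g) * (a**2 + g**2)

-a**4 + g**4

Pair the conjugate factors: (g+a)(g-a) = -a**2 + g**2, then repeat with the next factor.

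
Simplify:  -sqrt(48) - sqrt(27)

-7*sqrt(3)

sqrt(48) = 4*sqrt(3); sqrt(27) = 3*sqrt(3)
Combine: (-4 - 3)·sqrt(3) = -7*sqrt(3)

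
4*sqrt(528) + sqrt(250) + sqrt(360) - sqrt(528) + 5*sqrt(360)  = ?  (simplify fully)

4*sqrt(528) = 16*sqrt(33); sqrt(250) = 5*sqrt(10); sqrt(360) = 6*sqrt(10); sqrt(528) = 4*sqrt(33); 5*sqrt(360) = 30*sqrt(10)

12*sqrt(33) + 41*sqrt(10)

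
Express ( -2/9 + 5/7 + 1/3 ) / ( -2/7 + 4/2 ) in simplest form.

13/27

Numerator: -2/9 + 5/7 + 1/3 = 52/63
Denominator: -2/7 + 4/2 = 12/7
Divide: (52/63) · (7/12) = 13/27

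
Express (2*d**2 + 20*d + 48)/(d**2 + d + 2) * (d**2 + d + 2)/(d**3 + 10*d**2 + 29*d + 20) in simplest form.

(2*d + 12)/(d**2 + 6*d + 5)

Factor: 2*d**2 + 20*d + 48 = 2*(d + 6)*(d + 4);  d**3 + 10*d**2 + 29*d + 20 = (d + 4)*(d + 5)*(d + 1)
Cancel the common factors (d**2 + d + 2), (d + 4).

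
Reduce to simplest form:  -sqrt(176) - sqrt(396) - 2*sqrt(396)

sqrt(176) = 4*sqrt(11); sqrt(396) = 6*sqrt(11); 2*sqrt(396) = 12*sqrt(11)
Combine: (-4 - 6 - 12)·sqrt(11) = -22*sqrt(11)

-22*sqrt(11)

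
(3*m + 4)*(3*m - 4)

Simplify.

9*m**2 - 16

Product of conjugates: (P+Q)(P-Q) = P**2 - Q**2.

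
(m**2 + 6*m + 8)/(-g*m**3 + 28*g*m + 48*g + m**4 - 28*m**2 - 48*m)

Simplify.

-1/(g*m - 6*g - m**2 + 6*m)

Factor: m**2 + 6*m + 8 = (m + 2)*(m + 4);  -g*m**3 + 28*g*m + 48*g + m**4 - 28*m**2 - 48*m = (m - 6)*(-g + m)*(m + 4)*(m + 2)
Cancel the common factors (m + 4), (m + 2).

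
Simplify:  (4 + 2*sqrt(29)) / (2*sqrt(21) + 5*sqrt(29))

(-4*sqrt(609) - 8*sqrt(21) + 20*sqrt(29) + 290)/641

Multiply numerator and denominator by -2*sqrt(21) + 5*sqrt(29).
Denominator becomes 641; numerator becomes -4*sqrt(609) - 8*sqrt(21) + 20*sqrt(29) + 290.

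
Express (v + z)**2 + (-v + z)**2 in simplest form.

2*v**2 + 2*z**2

Binomially expand both and collect terms in z, v.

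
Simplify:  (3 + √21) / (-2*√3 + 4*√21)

(√3 + √7 + 2*√21 + 14)/54

Multiply numerator and denominator by 2*√3 + 4*√21.
Denominator becomes 324; numerator becomes 6*√3 + 6*√7 + 12*√21 + 84.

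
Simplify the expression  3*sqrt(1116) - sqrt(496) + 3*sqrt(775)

29*sqrt(31)

3*sqrt(1116) = 18*sqrt(31); sqrt(496) = 4*sqrt(31); 3*sqrt(775) = 15*sqrt(31)
Combine: (18 - 4 + 15)·sqrt(31) = 29*sqrt(31)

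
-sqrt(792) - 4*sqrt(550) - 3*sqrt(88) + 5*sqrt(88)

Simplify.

-22*sqrt(22)

sqrt(792) = 6*sqrt(22); 4*sqrt(550) = 20*sqrt(22); 3*sqrt(88) = 6*sqrt(22); 5*sqrt(88) = 10*sqrt(22)
Combine: (-6 - 20 - 6 + 10)·sqrt(22) = -22*sqrt(22)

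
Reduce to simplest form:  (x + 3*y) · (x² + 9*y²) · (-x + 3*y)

Pair the conjugate factors: ((3*y)+x)((3*y)-x) = -x² + 9*y², then repeat with the next factor.

-x⁴ + 81*y⁴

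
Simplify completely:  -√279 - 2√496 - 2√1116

-23*√31

√279 = 3*√31; 2√496 = 8*√31; 2√1116 = 12*√31
Combine: (-3 - 8 - 12)·√31 = -23*√31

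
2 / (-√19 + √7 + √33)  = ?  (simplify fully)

(-42*√19 - 14*√33 + 90*√7 + 4*√4389)/483

Group as (√7 + √33) - √19; multiply by (√7 + √33) + √19, then rationalise the remaining surd.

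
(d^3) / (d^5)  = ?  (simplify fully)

Quotient: (d^-2)

d^(-2)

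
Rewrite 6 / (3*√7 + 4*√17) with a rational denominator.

(-18*√7 + 24*√17)/209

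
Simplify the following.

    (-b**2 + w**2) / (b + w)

Difference of squares: factor out (b + w).

-b + w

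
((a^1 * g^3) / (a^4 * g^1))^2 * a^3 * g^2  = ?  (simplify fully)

g^6/a^3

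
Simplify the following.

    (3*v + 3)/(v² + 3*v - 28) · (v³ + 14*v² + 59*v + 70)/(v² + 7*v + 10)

(3*v + 3)/(v - 4)

Factor: 3*v + 3 = 3·(v + 1);  v² + 3*v - 28 = (v + 7)·(v - 4);  v³ + 14*v² + 59*v + 70 = (v + 2)·(v + 7)·(v + 5);  v² + 7*v + 10 = (v + 2)·(v + 5)
Cancel the common factors (v + 5), (v + 2), (v + 7).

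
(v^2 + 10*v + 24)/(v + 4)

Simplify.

v + 6

Factor: v^2 + 10*v + 24 = (v + 4)*(v + 6)
Cancel the common factor (v + 4).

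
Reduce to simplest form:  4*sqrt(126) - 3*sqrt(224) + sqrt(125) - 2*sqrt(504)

-12*sqrt(14) + 5*sqrt(5)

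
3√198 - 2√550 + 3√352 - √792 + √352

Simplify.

3√198 = 9*√22; 2√550 = 10*√22; 3√352 = 12*√22; √792 = 6*√22; √352 = 4*√22
Combine: (9 - 10 + 12 - 6 + 4)·√22 = 9*√22

9*√22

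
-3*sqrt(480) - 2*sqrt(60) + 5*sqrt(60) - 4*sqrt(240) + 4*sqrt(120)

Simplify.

-10*sqrt(15) - 4*sqrt(30)

3*sqrt(480) = 12*sqrt(30); 2*sqrt(60) = 4*sqrt(15); 5*sqrt(60) = 10*sqrt(15); 4*sqrt(240) = 16*sqrt(15); 4*sqrt(120) = 8*sqrt(30)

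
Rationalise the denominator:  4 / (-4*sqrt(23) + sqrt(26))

(-8*sqrt(23) - 2*sqrt(26))/171

Multiply numerator and denominator by sqrt(26) + 4*sqrt(23).
Denominator becomes -342; numerator becomes 4*sqrt(26) + 16*sqrt(23).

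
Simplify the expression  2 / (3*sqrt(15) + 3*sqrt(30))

(-2*sqrt(15) + 2*sqrt(30))/45

Multiply numerator and denominator by -3*sqrt(30) + 3*sqrt(15).
Denominator becomes -135; numerator becomes -6*sqrt(30) + 6*sqrt(15).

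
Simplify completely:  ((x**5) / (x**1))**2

Inside the bracket: x**4
Raise to the power 2: x**8

x**8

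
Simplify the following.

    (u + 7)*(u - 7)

u^2 - 49

Difference of squares with P = u, Q = 7.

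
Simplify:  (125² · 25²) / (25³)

5^4

125² = 5^6; 25² = 5^4; 25³ = 5^6
Combine exponents: 5^4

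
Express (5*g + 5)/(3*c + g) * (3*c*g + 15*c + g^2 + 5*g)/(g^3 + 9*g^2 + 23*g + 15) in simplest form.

5/(g + 3)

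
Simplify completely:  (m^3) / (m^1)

m^2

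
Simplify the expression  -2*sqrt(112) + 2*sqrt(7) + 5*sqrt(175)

2*sqrt(112) = 8*sqrt(7); 2*sqrt(7) = 2*sqrt(7); 5*sqrt(175) = 25*sqrt(7)
Combine: (-8 + 2 + 25)·sqrt(7) = 19*sqrt(7)

19*sqrt(7)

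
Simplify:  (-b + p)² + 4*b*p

(b + p)²

Expand the square and combine the 4*b*p term.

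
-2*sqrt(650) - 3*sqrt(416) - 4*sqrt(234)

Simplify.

-34*sqrt(26)

2*sqrt(650) = 10*sqrt(26); 3*sqrt(416) = 12*sqrt(26); 4*sqrt(234) = 12*sqrt(26)
Combine: (-10 - 12 - 12)·sqrt(26) = -34*sqrt(26)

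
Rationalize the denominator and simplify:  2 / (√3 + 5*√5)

Multiply numerator and denominator by -√3 + 5*√5.
Denominator becomes 122; numerator becomes -2*√3 + 10*√5.

(-√3 + 5*√5)/61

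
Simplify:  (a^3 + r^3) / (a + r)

a^2 - a*r + r^2

Apply the sum-of-cubes factorisation and cancel (a + r).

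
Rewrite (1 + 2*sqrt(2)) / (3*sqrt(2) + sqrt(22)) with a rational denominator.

(-12 - 3*sqrt(2) + sqrt(22) + 4*sqrt(11))/4

Multiply numerator and denominator by -sqrt(22) + 3*sqrt(2).
Denominator becomes -4; numerator becomes -4*sqrt(11) - sqrt(22) + 3*sqrt(2) + 12.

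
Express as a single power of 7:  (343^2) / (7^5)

343^2 = 7^6; 7^5 = 7^5
Combine exponents: 7^1

7^1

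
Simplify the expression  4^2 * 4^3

2^10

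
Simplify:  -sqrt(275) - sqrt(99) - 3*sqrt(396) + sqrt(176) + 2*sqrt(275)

sqrt(275) = 5*sqrt(11); sqrt(99) = 3*sqrt(11); 3*sqrt(396) = 18*sqrt(11); sqrt(176) = 4*sqrt(11); 2*sqrt(275) = 10*sqrt(11)
Combine: (-5 - 3 - 18 + 4 + 10)·sqrt(11) = -12*sqrt(11)

-12*sqrt(11)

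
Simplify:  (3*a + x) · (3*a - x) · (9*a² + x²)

81*a⁴ - x⁴

Telescope via difference of squares: ((3*a)+x)((3*a)-x) = 9*a² - x², then repeat with the next factor.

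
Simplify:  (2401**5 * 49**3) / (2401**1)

7**22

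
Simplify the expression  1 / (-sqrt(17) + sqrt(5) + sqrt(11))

Group as (sqrt(5) + sqrt(11)) - sqrt(17); multiply by (sqrt(5) + sqrt(11)) + sqrt(17), then rationalise the remaining surd.

(sqrt(17) + 11*sqrt(11) + 23*sqrt(5) + 2*sqrt(935))/219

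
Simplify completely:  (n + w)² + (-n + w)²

Binomially expand both and collect terms in w, n.

2*n² + 2*w²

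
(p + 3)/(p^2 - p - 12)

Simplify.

Factor: p^2 - p - 12 = (p + 3)*(p - 4)
Cancel the common factor (p + 3).

1/(p - 4)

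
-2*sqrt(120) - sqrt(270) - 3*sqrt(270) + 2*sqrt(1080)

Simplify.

-4*sqrt(30)

2*sqrt(120) = 4*sqrt(30); sqrt(270) = 3*sqrt(30); 3*sqrt(270) = 9*sqrt(30); 2*sqrt(1080) = 12*sqrt(30)
Combine: (-4 - 3 - 9 + 12)·sqrt(30) = -4*sqrt(30)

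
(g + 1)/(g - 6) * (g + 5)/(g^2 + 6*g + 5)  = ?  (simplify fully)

1/(g - 6)

Factor: g^2 + 6*g + 5 = (g + 5)*(g + 1)
Cancel the common factors (g + 1), (g + 5).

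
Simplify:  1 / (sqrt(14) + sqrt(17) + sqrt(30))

(-4*sqrt(1785) + sqrt(30) + 27*sqrt(17) + 33*sqrt(14))/951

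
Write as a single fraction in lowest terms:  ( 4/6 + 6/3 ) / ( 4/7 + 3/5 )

280/123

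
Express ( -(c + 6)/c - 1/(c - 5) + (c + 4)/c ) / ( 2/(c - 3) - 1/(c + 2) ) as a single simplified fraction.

Numerator: -(c + 6)/c - 1/(c - 5) + (c + 4)/c = (-3*c + 10)/(c^2 - 5*c)
Denominator: 2/(c - 3) - 1/(c + 2) = (c + 7)/(c^2 - c - 6)
Divide: ((-3*c + 10)/(c^2 - 5*c)) · ((c^2 - c - 6)/(c + 7)) = (-3*c^3 + 13*c^2 + 8*c - 60)/(c^3 + 2*c^2 - 35*c)

(-3*c^3 + 13*c^2 + 8*c - 60)/(c^3 + 2*c^2 - 35*c)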